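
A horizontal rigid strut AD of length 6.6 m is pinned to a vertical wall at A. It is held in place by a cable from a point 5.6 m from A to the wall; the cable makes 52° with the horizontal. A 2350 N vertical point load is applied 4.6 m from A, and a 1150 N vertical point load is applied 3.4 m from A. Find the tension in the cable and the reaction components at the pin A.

T = 3336 N, A_x = 2054 N, A_y = 871.4 N

ΣM about A: T·sin52°·5.6 − 2350·4.6 − 1150·3.4 = 0 → T = 14720/(5.6·0.788011) = 3335.7 ≈ 3336 N.
ΣF_x = 0: A_x − T·cos52° = 0 → A_x = 3335.7 × 0.615661 = 2054 N.
ΣF_y = 0: A_y + T·sin52° − 2350 − 1150 = 0 → A_y = 3500 − 3335.7 × 0.788011 = 871.4 N.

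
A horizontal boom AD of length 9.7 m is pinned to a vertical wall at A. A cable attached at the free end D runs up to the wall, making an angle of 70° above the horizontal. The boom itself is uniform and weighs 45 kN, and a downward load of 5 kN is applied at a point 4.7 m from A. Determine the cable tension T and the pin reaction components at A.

T = 26.52 kN, A_x = 9.071 kN, A_y = 25.08 kN

ΣM about A: T·sin70°·9.7 − 45·4.85 − 5·4.7 = 0 → T = 241.75/(9.7·0.939693) = 26.5222 ≈ 26.52 kN.
ΣF_x = 0: A_x − T·cos70° = 0 → A_x = 26.5222 × 0.34202 = 9.071 kN.
ΣF_y = 0: A_y + T·sin70° − 45 − 5 = 0 → A_y = 50 − 26.5222 × 0.939693 = 25.08 kN.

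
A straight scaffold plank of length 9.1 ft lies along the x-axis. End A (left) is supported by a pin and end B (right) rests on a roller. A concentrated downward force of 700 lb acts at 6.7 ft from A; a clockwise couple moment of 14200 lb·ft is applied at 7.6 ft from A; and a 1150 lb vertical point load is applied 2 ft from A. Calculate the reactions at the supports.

A_x = 0, A_y = -478.6 lb, B_y = 2329 lb

ΣM about A: B_y·9.1 − 700·6.7 − 14200 − 1150·2 = 0 → B_y = 21190/9.1 = 2328.57 ≈ 2329 lb.
ΣF_y = 0: A_y + 2328.57 − 700 − 1150 = 0 → A_y = -478.6 lb.
ΣF_x = 0: no horizontal applied forces, so A_x = 0.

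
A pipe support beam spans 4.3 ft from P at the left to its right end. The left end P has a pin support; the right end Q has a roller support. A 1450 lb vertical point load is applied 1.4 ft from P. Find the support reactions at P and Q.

P_x = 0, P_y = 977.9 lb, Q_y = 472.1 lb

Moments about P: Q_y·4.3 − 1450·1.4 = 0 → Q_y = 2030/4.3 = 472.093 ≈ 472.1 lb.
ΣF_y = 0: P_y + 472.093 − 1450 = 0 → P_y = 977.9 lb.
ΣF_x = 0: no horizontal applied forces, so P_x = 0.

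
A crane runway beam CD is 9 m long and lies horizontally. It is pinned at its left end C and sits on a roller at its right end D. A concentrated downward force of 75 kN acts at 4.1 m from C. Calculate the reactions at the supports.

C_x = 0, C_y = 40.83 kN, D_y = 34.17 kN

Moments about C: D_y·9 − 75·4.1 = 0 → D_y = 307.5/9 = 34.1667 ≈ 34.17 kN.
ΣF_y = 0: C_y + 34.1667 − 75 = 0 → C_y = 40.83 kN.
ΣF_x = 0: no horizontal applied forces, so C_x = 0.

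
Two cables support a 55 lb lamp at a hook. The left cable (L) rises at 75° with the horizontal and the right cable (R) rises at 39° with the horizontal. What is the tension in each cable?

T_L = 46.79 lb, T_R = 15.58 lb

ΣF_x = 0: −T_L·cos75° + T_R·cos39° = 0 → T_R = 0.333038·T_L.
ΣF_y = 0: T_L·sin75° + T_R·sin39° = 55.
Substitute: T_L·(0.965926 + 0.333038·0.62932) = 55 → T_L = 46.7881 ≈ 46.79 lb.
Then T_R = 0.333038 × 46.7881 = 15.58 lb.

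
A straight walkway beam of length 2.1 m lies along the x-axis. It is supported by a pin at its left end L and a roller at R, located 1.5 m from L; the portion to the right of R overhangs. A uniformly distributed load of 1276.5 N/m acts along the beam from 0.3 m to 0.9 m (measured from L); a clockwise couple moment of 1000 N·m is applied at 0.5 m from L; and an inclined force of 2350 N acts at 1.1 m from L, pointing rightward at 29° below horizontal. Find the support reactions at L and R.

L_x = -2055 N, L_y = 96.69 N, R_y = 1809 N

Resultant of the distributed load: 1276.5 × 0.6 = 765.9 N at 0.6 m from L.
Taking moments about L: R_y·1.5 − (1276.5·0.6)·0.6 − 1000 − 2350·sin29°·1.1 = 0 → R_y = 2712.77/1.5 = 1808.51 ≈ 1809 N.
ΣF_y = 0: L_y + 1808.51 − 1276.5·0.6 − 2350·sin29° = 0 → L_y = 96.69 N.
ΣF_x = 0: L_x + 2350·cos29° = 0 → L_x = -2055 N.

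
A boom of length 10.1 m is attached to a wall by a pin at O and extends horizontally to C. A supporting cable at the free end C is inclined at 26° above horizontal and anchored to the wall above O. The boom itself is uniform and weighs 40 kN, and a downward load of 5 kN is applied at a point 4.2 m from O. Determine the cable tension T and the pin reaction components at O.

T = 50.37 kN, O_x = 45.27 kN, O_y = 22.92 kN

ΣM about O: T·sin26°·10.1 − 40·5.05 − 5·4.2 = 0 → T = 223/(10.1·0.438371) = 50.3665 ≈ 50.37 kN.
ΣF_x = 0: O_x − T·cos26° = 0 → O_x = 50.3665 × 0.898794 = 45.27 kN.
ΣF_y = 0: O_y + T·sin26° − 40 − 5 = 0 → O_y = 45 − 50.3665 × 0.438371 = 22.92 kN.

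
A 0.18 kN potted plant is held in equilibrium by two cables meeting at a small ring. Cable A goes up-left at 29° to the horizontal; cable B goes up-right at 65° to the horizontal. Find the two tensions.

ΣF_x = 0: −T_A·cos29° + T_B·cos65° = 0 → T_B = 2.06953·T_A.
ΣF_y = 0: T_A·sin29° + T_B·sin65° = 0.18.
Substitute: T_A·(0.48481 + 2.06953·0.906308) = 0.18 → T_A = 0.0762569 ≈ 0.07626 kN.
Then T_B = 2.06953 × 0.0762569 = 0.1578 kN.

T_A = 0.07626 kN, T_B = 0.1578 kN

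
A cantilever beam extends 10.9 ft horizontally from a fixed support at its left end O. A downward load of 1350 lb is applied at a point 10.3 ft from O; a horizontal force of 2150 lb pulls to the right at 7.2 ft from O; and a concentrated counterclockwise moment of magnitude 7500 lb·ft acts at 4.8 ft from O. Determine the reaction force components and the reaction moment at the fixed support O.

ΣF_x = 0: O_x + 2150 = 0 → O_x = -2150 lb.
ΣF_y = 0: O_y − 1350 = 0 → O_y = 1350 lb.
ΣM about O: M_O − 1350·10.3 + 7500 = 0 → M_O = 6405 lb·ft.

O_x = -2150 lb, O_y = 1350 lb, M_O = 6405 lb·ft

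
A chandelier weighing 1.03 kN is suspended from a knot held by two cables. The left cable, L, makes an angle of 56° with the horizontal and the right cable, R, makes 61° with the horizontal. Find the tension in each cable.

T_L = 0.5604 kN, T_R = 0.6464 kN

ΣF_x = 0: −T_L·cos56° + T_R·cos61° = 0 → T_R = 1.15343·T_L.
ΣF_y = 0: T_L·sin56° + T_R·sin61° = 1.03.
Substitute: T_L·(0.829038 + 1.15343·0.87462) = 1.03 → T_L = 0.560437 ≈ 0.5604 kN.
Then T_R = 1.15343 × 0.560437 = 0.6464 kN.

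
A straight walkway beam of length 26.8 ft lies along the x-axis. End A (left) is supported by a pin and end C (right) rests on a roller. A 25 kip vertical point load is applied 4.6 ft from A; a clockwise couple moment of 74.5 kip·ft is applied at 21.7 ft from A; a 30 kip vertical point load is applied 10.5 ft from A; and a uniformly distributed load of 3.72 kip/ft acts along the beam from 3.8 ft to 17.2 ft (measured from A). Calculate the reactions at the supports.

A_x = 0, A_y = 66.49 kip, C_y = 38.35 kip

Resultant of the distributed load: 3.72 × 13.4 = 49.848 kip at 10.5 ft from A.
Moments about A: C_y·26.8 − 25·4.6 − 74.5 − 30·10.5 − (3.72·13.4)·10.5 = 0 → C_y = 1027.904/26.8 = 38.3546 ≈ 38.35 kip.
ΣF_y = 0: A_y + 38.3546 − 25 − 30 − 3.72·13.4 = 0 → A_y = 66.49 kip.
ΣF_x = 0: no horizontal applied forces, so A_x = 0.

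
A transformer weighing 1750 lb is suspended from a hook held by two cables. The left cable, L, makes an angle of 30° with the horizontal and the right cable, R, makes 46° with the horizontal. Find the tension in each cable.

T_L = 1253 lb, T_R = 1562 lb

ΣF_x = 0: −T_L·cos30° + T_R·cos46° = 0 → T_R = 1.24669·T_L.
ΣF_y = 0: T_L·sin30° + T_R·sin46° = 1750.
Substitute: T_L·(0.5 + 1.24669·0.71934) = 1750 → T_L = 1252.87 ≈ 1253 lb.
Then T_R = 1.24669 × 1252.87 = 1562 lb.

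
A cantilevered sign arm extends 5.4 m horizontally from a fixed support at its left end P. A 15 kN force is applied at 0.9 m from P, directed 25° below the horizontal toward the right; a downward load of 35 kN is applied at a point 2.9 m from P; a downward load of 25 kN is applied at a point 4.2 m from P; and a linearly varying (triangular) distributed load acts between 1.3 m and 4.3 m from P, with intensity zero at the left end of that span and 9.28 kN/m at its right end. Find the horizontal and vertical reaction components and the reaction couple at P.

Resultant of the triangular load: ½ × 9.28 × 3 = 13.92 kN, acting at 3.3 m from P (one-third of the span from the peak).
ΣF_x = 0: P_x + 15·cos25° = 0 → P_x = -13.59 kN.
ΣF_y = 0: P_y − 15·sin25° − 35 − 25 − ½·9.28·3 = 0 → P_y = 80.26 kN.
ΣM about P: M_P − 15·sin25°·0.9 − 35·2.9 − 25·4.2 − (½·9.28·3)·3.3 = 0 → M_P = 258.1 kN·m.

P_x = -13.59 kN, P_y = 80.26 kN, M_P = 258.1 kN·m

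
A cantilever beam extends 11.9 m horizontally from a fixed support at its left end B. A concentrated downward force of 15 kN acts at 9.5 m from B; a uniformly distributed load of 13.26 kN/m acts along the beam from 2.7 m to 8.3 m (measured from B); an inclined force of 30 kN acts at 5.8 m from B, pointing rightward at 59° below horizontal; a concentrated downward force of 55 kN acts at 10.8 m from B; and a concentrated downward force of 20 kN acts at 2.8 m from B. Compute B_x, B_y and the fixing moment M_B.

B_x = -15.45 kN, B_y = 190.0 kN, M_B = 1350 kN·m

Resultant of the distributed load: 13.26 × 5.6 = 74.256 kN at 5.5 m from B.
ΣF_x = 0: B_x + 30·cos59° = 0 → B_x = -15.45 kN.
ΣF_y = 0: B_y − 15 − 13.26·5.6 − 30·sin59° − 55 − 20 = 0 → B_y = 190.0 kN.
ΣM about B: M_B − 15·9.5 − (13.26·5.6)·5.5 − 30·sin59°·5.8 − 55·10.8 − 20·2.8 = 0 → M_B = 1350 kN·m.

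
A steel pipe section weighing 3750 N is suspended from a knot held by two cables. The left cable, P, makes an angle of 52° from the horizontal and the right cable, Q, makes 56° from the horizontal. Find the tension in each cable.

T_P = 2205 N, T_Q = 2428 N

ΣF_x = 0: −T_P·cos52° + T_Q·cos56° = 0 → T_Q = 1.10098·T_P.
ΣF_y = 0: T_P·sin52° + T_Q·sin56° = 3750.
Substitute: T_P·(0.788011 + 1.10098·0.829038) = 3750 → T_P = 2204.89 ≈ 2205 N.
Then T_Q = 1.10098 × 2204.89 = 2428 N.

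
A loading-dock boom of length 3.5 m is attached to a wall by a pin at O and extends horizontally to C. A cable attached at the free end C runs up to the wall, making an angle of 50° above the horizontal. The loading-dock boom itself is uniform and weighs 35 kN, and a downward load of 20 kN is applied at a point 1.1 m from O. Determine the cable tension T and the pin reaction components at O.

T = 31.05 kN, O_x = 19.96 kN, O_y = 31.21 kN

ΣM about O: T·sin50°·3.5 − 35·1.75 − 20·1.1 = 0 → T = 83.25/(3.5·0.766044) = 31.0501 ≈ 31.05 kN.
ΣF_x = 0: O_x − T·cos50° = 0 → O_x = 31.0501 × 0.642788 = 19.96 kN.
ΣF_y = 0: O_y + T·sin50° − 35 − 20 = 0 → O_y = 55 − 31.0501 × 0.766044 = 31.21 kN.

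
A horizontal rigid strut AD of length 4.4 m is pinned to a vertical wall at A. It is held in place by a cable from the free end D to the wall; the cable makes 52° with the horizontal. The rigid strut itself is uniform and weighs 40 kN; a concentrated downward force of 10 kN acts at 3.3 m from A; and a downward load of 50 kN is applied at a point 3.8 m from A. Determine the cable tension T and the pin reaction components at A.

T = 89.70 kN, A_x = 55.22 kN, A_y = 29.32 kN

ΣM about A: T·sin52°·4.4 − 40·2.2 − 10·3.3 − 50·3.8 = 0 → T = 311/(4.4·0.788011) = 89.6965 ≈ 89.70 kN.
ΣF_x = 0: A_x − T·cos52° = 0 → A_x = 89.6965 × 0.615661 = 55.22 kN.
ΣF_y = 0: A_y + T·sin52° − 40 − 10 − 50 = 0 → A_y = 100 − 89.6965 × 0.788011 = 29.32 kN.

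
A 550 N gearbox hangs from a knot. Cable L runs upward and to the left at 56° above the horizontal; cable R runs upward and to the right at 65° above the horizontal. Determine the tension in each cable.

ΣF_x = 0: −T_L·cos56° + T_R·cos65° = 0 → T_R = 1.32316·T_L.
ΣF_y = 0: T_L·sin56° + T_R·sin65° = 550.
Substitute: T_L·(0.829038 + 1.32316·0.906308) = 550 → T_L = 271.173 ≈ 271.2 N.
Then T_R = 1.32316 × 271.173 = 358.8 N.

T_L = 271.2 N, T_R = 358.8 N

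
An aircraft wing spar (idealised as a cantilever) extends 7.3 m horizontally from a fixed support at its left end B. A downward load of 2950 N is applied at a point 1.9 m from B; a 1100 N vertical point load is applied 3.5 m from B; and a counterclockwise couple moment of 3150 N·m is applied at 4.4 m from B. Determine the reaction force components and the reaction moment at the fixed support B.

ΣF_x = 0: B_x = 0.
ΣF_y = 0: B_y − 2950 − 1100 = 0 → B_y = 4050 N.
ΣM about B: M_B − 2950·1.9 − 1100·3.5 + 3150 = 0 → M_B = 6305 N·m.

B_x = 0, B_y = 4050 N, M_B = 6305 N·m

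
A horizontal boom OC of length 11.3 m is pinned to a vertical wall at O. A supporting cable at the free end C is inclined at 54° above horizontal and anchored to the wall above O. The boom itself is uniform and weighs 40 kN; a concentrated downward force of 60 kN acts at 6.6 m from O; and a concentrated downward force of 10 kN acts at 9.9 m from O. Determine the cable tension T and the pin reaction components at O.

T = 78.87 kN, O_x = 46.36 kN, O_y = 46.19 kN

ΣM about O: T·sin54°·11.3 − 40·5.65 − 60·6.6 − 10·9.9 = 0 → T = 721/(11.3·0.809017) = 78.8677 ≈ 78.87 kN.
ΣF_x = 0: O_x − T·cos54° = 0 → O_x = 78.8677 × 0.587785 = 46.36 kN.
ΣF_y = 0: O_y + T·sin54° − 40 − 60 − 10 = 0 → O_y = 110 − 78.8677 × 0.809017 = 46.19 kN.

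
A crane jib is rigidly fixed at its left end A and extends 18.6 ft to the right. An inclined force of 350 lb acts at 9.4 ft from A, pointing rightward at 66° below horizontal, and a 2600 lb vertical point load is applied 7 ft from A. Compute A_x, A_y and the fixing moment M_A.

ΣF_x = 0: A_x + 350·cos66° = 0 → A_x = -142.4 lb.
ΣF_y = 0: A_y − 350·sin66° − 2600 = 0 → A_y = 2920 lb.
ΣM about A: M_A − 350·sin66°·9.4 − 2600·7 = 0 → M_A = 21210 lb·ft.

A_x = -142.4 lb, A_y = 2920 lb, M_A = 21210 lb·ft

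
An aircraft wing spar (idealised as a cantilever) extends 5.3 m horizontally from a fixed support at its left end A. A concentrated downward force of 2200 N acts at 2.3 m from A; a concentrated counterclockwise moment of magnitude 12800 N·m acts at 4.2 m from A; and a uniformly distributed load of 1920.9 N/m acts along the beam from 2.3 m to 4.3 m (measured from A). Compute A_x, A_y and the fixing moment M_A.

Resultant of the distributed load: 1920.9 × 2 = 3841.8 N at 3.3 m from A.
ΣF_x = 0: A_x = 0.
ΣF_y = 0: A_y − 2200 − 1920.9·2 = 0 → A_y = 6042 N.
ΣM about A: M_A − 2200·2.3 + 12800 − (1920.9·2)·3.3 = 0 → M_A = 4938 N·m.

A_x = 0, A_y = 6042 N, M_A = 4938 N·m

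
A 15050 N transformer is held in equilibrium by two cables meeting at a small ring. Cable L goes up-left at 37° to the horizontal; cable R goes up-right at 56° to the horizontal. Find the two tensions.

T_L = 8427 N, T_R = 12040 N

ΣF_x = 0: −T_L·cos37° + T_R·cos56° = 0 → T_R = 1.42819·T_L.
ΣF_y = 0: T_L·sin37° + T_R·sin56° = 15050.
Substitute: T_L·(0.601815 + 1.42819·0.829038) = 15050 → T_L = 8427.41 ≈ 8427 N.
Then T_R = 1.42819 × 8427.41 = 12040 N.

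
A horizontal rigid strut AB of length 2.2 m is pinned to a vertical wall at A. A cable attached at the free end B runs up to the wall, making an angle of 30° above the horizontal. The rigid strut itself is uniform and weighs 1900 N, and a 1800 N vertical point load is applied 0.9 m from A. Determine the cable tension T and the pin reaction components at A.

ΣM about A: T·sin30°·2.2 − 1900·1.1 − 1800·0.9 = 0 → T = 3710/(2.2·0.5) = 3372.73 ≈ 3373 N.
ΣF_x = 0: A_x − T·cos30° = 0 → A_x = 3372.73 × 0.866025 = 2921 N.
ΣF_y = 0: A_y + T·sin30° − 1900 − 1800 = 0 → A_y = 3700 − 3372.73 × 0.5 = 2014 N.

T = 3373 N, A_x = 2921 N, A_y = 2014 N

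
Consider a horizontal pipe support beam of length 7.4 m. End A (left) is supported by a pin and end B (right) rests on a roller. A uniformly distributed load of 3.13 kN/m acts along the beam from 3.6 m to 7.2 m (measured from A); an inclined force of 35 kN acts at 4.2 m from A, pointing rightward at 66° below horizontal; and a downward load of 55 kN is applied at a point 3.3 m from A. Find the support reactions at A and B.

A_x = -14.24 kN, A_y = 47.35 kN, B_y = 50.90 kN

Resultant of the distributed load: 3.13 × 3.6 = 11.268 kN at 5.4 m from A.
ΣM about A: B_y·7.4 − (3.13·3.6)·5.4 − 35·sin66°·4.2 − 55·3.3 = 0 → B_y = 376.638/7.4 = 50.897 ≈ 50.90 kN.
ΣF_y = 0: A_y + 50.897 − 3.13·3.6 − 35·sin66° − 55 = 0 → A_y = 47.35 kN.
ΣF_x = 0: A_x + 35·cos66° = 0 → A_x = -14.24 kN.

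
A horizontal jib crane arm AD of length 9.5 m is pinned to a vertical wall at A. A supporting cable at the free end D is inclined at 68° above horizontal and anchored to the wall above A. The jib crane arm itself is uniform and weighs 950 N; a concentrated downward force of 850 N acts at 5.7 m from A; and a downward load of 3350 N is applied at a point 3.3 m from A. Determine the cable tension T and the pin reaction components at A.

T = 2317 N, A_x = 868.1 N, A_y = 3001 N

ΣM about A: T·sin68°·9.5 − 950·4.75 − 850·5.7 − 3350·3.3 = 0 → T = 20412.5/(9.5·0.927184) = 2317.43 ≈ 2317 N.
ΣF_x = 0: A_x − T·cos68° = 0 → A_x = 2317.43 × 0.374607 = 868.1 N.
ΣF_y = 0: A_y + T·sin68° − 950 − 850 − 3350 = 0 → A_y = 5150 − 2317.43 × 0.927184 = 3001 N.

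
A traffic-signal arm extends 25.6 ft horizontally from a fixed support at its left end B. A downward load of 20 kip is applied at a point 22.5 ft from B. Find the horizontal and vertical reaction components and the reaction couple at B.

ΣF_x = 0: B_x = 0.
ΣF_y = 0: B_y − 20 = 0 → B_y = 20.00 kip.
ΣM about B: M_B − 20·22.5 = 0 → M_B = 450.0 kip·ft.

B_x = 0, B_y = 20.00 kip, M_B = 450.0 kip·ft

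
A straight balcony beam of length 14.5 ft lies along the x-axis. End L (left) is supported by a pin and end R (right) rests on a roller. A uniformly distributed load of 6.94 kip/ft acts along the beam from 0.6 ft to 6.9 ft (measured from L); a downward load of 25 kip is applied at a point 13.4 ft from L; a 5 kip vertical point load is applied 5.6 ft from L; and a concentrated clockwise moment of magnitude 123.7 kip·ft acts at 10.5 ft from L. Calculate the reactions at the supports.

Resultant of the distributed load: 6.94 × 6.3 = 43.722 kip at 3.75 ft from L.
Moments about L: R_y·14.5 − (6.94·6.3)·3.75 − 25·13.4 − 5·5.6 − 123.7 = 0 → R_y = 650.6575/14.5 = 44.8729 ≈ 44.87 kip.
ΣF_y = 0: L_y + 44.8729 − 6.94·6.3 − 25 − 5 = 0 → L_y = 28.85 kip.
ΣF_x = 0: no horizontal applied forces, so L_x = 0.

L_x = 0, L_y = 28.85 kip, R_y = 44.87 kip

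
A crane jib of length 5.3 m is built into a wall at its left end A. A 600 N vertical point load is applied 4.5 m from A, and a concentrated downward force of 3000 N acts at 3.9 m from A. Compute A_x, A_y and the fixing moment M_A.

A_x = 0, A_y = 3600 N, M_A = 14400 N·m

ΣF_x = 0: A_x = 0.
ΣF_y = 0: A_y − 600 − 3000 = 0 → A_y = 3600 N.
ΣM about A: M_A − 600·4.5 − 3000·3.9 = 0 → M_A = 14400 N·m.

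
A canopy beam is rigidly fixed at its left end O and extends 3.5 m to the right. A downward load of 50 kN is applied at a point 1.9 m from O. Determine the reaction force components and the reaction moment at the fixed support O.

ΣF_x = 0: O_x = 0.
ΣF_y = 0: O_y − 50 = 0 → O_y = 50.00 kN.
ΣM about O: M_O − 50·1.9 = 0 → M_O = 95.00 kN·m.

O_x = 0, O_y = 50.00 kN, M_O = 95.00 kN·m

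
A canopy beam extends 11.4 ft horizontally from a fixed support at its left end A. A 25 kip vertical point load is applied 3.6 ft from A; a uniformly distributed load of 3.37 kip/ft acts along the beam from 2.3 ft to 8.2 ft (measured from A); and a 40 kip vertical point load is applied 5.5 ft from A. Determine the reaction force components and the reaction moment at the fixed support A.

Resultant of the distributed load: 3.37 × 5.9 = 19.883 kip at 5.25 ft from A.
ΣF_x = 0: A_x = 0.
ΣF_y = 0: A_y − 25 − 3.37·5.9 − 40 = 0 → A_y = 84.88 kip.
ΣM about A: M_A − 25·3.6 − (3.37·5.9)·5.25 − 40·5.5 = 0 → M_A = 414.4 kip·ft.

A_x = 0, A_y = 84.88 kip, M_A = 414.4 kip·ft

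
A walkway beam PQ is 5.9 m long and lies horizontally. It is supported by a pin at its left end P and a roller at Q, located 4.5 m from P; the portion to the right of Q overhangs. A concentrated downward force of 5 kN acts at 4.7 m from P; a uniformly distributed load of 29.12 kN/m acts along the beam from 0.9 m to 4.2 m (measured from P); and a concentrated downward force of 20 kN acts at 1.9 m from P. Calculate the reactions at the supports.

Resultant of the distributed load: 29.12 × 3.3 = 96.096 kN at 2.55 m from P.
ΣM about P: Q_y·4.5 − 5·4.7 − (29.12·3.3)·2.55 − 20·1.9 = 0 → Q_y = 306.5448/4.5 = 68.1211 ≈ 68.12 kN.
ΣF_y = 0: P_y + 68.1211 − 5 − 29.12·3.3 − 20 = 0 → P_y = 52.97 kN.
ΣF_x = 0: no horizontal applied forces, so P_x = 0.

P_x = 0, P_y = 52.97 kN, Q_y = 68.12 kN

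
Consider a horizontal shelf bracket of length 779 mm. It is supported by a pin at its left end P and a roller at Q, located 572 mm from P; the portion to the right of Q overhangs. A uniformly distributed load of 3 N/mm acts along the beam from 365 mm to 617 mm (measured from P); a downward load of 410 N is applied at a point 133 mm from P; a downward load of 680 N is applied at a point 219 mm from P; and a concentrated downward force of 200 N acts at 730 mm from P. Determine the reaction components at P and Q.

Resultant of the distributed load: 3 × 252 = 756 N at 491 mm from P.
Moments about P: Q_y·572 − (3·252)·491 − 410·133 − 680·219 − 200·730 = 0 → Q_y = 720646/572 = 1259.87 ≈ 1260 N.
ΣF_y = 0: P_y + 1259.87 − 3·252 − 410 − 680 − 200 = 0 → P_y = 786.1 N.
ΣF_x = 0: no horizontal applied forces, so P_x = 0.

P_x = 0, P_y = 786.1 N, Q_y = 1260 N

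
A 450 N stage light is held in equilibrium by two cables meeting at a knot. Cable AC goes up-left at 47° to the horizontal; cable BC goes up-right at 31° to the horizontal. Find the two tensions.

ΣF_x = 0: −T_AC·cos47° + T_BC·cos31° = 0 → T_BC = 0.795642·T_AC.
ΣF_y = 0: T_AC·sin47° + T_BC·sin31° = 450.
Substitute: T_AC·(0.731354 + 0.795642·0.515038) = 450 → T_AC = 394.343 ≈ 394.3 N.
Then T_BC = 0.795642 × 394.343 = 313.8 N.

T_AC = 394.3 N, T_BC = 313.8 N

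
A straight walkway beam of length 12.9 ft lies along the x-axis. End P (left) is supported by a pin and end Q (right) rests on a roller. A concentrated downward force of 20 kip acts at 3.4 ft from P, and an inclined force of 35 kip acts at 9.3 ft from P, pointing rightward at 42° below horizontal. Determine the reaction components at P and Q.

ΣM about P: Q_y·12.9 − 20·3.4 − 35·sin42°·9.3 = 0 → Q_y = 285.802/12.9 = 22.1552 ≈ 22.16 kip.
ΣF_y = 0: P_y + 22.1552 − 20 − 35·sin42° = 0 → P_y = 21.26 kip.
ΣF_x = 0: P_x + 35·cos42° = 0 → P_x = -26.01 kip.

P_x = -26.01 kip, P_y = 21.26 kip, Q_y = 22.16 kip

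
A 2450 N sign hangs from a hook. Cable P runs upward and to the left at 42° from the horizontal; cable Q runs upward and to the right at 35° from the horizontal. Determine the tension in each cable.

T_P = 2060 N, T_Q = 1869 N

ΣF_x = 0: −T_P·cos42° + T_Q·cos35° = 0 → T_Q = 0.907212·T_P.
ΣF_y = 0: T_P·sin42° + T_Q·sin35° = 2450.
Substitute: T_P·(0.669131 + 0.907212·0.573576) = 2450 → T_P = 2059.71 ≈ 2060 N.
Then T_Q = 0.907212 × 2059.71 = 1869 N.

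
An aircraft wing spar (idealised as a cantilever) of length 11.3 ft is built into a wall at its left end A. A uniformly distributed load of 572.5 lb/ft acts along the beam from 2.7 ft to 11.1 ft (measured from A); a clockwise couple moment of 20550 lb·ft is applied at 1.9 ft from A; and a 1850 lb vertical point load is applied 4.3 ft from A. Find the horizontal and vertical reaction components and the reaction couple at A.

Resultant of the distributed load: 572.5 × 8.4 = 4809 lb at 6.9 ft from A.
ΣF_x = 0: A_x = 0.
ΣF_y = 0: A_y − 572.5·8.4 − 1850 = 0 → A_y = 6659 lb.
ΣM about A: M_A − (572.5·8.4)·6.9 − 20550 − 1850·4.3 = 0 → M_A = 61690 lb·ft.

A_x = 0, A_y = 6659 lb, M_A = 61690 lb·ft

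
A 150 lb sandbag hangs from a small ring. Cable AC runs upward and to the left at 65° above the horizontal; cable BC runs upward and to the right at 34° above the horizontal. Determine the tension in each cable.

T_AC = 125.9 lb, T_BC = 64.18 lb

ΣF_x = 0: −T_AC·cos65° + T_BC·cos34° = 0 → T_BC = 0.50977·T_AC.
ΣF_y = 0: T_AC·sin65° + T_BC·sin34° = 150.
Substitute: T_AC·(0.906308 + 0.50977·0.559193) = 150 → T_AC = 125.906 ≈ 125.9 lb.
Then T_BC = 0.50977 × 125.906 = 64.18 lb.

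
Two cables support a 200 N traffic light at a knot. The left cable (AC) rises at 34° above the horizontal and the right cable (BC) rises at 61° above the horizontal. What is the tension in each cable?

ΣF_x = 0: −T_AC·cos34° + T_BC·cos61° = 0 → T_BC = 1.71003·T_AC.
ΣF_y = 0: T_AC·sin34° + T_BC·sin61° = 200.
Substitute: T_AC·(0.559193 + 1.71003·0.87462) = 200 → T_AC = 97.3322 ≈ 97.33 N.
Then T_BC = 1.71003 × 97.3322 = 166.4 N.

T_AC = 97.33 N, T_BC = 166.4 N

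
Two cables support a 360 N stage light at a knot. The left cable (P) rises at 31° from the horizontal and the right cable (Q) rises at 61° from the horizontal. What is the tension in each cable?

ΣF_x = 0: −T_P·cos31° + T_Q·cos61° = 0 → T_Q = 1.76805·T_P.
ΣF_y = 0: T_P·sin31° + T_Q·sin61° = 360.
Substitute: T_P·(0.515038 + 1.76805·0.87462) = 360 → T_P = 174.638 ≈ 174.6 N.
Then T_Q = 1.76805 × 174.638 = 308.8 N.

T_P = 174.6 N, T_Q = 308.8 N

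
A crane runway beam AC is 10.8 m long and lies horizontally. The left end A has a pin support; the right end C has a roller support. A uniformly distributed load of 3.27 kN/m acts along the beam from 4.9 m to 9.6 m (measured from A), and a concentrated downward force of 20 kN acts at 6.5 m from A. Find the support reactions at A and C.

Resultant of the distributed load: 3.27 × 4.7 = 15.369 kN at 7.25 m from A.
Moments about A: C_y·10.8 − (3.27·4.7)·7.25 − 20·6.5 = 0 → C_y = 241.42525/10.8 = 22.3542 ≈ 22.35 kN.
ΣF_y = 0: A_y + 22.3542 − 3.27·4.7 − 20 = 0 → A_y = 13.01 kN.
ΣF_x = 0: no horizontal applied forces, so A_x = 0.

A_x = 0, A_y = 13.01 kN, C_y = 22.35 kN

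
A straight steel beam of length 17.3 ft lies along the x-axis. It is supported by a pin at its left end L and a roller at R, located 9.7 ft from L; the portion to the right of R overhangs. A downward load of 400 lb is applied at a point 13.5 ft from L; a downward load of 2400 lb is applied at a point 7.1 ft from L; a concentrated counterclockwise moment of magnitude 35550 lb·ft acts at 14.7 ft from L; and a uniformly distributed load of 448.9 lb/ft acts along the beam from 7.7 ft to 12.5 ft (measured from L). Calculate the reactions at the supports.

L_x = 0, L_y = 4063 lb, R_y = 892.0 lb

Resultant of the distributed load: 448.9 × 4.8 = 2154.72 lb at 10.1 ft from L.
Moments about L: R_y·9.7 − 400·13.5 − 2400·7.1 + 35550 − (448.9·4.8)·10.1 = 0 → R_y = 8652.672/9.7 = 892.028 ≈ 892.0 lb.
ΣF_y = 0: L_y + 892.028 − 400 − 2400 − 448.9·4.8 = 0 → L_y = 4063 lb.
ΣF_x = 0: no horizontal applied forces, so L_x = 0.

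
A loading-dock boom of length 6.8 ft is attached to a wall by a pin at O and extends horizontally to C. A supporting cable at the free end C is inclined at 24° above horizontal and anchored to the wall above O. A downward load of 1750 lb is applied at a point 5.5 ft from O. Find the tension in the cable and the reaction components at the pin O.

T = 3480 lb, O_x = 3179 lb, O_y = 334.6 lb

ΣM about O: T·sin24°·6.8 − 1750·5.5 = 0 → T = 9625/(6.8·0.406737) = 3479.99 ≈ 3480 lb.
ΣF_x = 0: O_x − T·cos24° = 0 → O_x = 3479.99 × 0.913545 = 3179 lb.
ΣF_y = 0: O_y + T·sin24° − 1750 = 0 → O_y = 1750 − 3479.99 × 0.406737 = 334.6 lb.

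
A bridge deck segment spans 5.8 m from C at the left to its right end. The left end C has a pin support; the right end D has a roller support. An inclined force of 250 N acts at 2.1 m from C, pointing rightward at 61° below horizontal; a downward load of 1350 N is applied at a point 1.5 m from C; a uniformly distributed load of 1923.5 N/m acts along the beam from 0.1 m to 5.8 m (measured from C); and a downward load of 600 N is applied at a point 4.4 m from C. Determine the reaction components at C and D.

Resultant of the distributed load: 1923.5 × 5.7 = 10963.95 N at 2.95 m from C.
Moments about C: D_y·5.8 − 250·sin61°·2.1 − 1350·1.5 − (1923.5·5.7)·2.95 − 600·4.4 = 0 → D_y = 37467.8/5.8 = 6459.97 ≈ 6460 N.
ΣF_y = 0: C_y + 6459.97 − 250·sin61° − 1350 − 1923.5·5.7 − 600 = 0 → C_y = 6673 N.
ΣF_x = 0: C_x + 250·cos61° = 0 → C_x = -121.2 N.

C_x = -121.2 N, C_y = 6673 N, D_y = 6460 N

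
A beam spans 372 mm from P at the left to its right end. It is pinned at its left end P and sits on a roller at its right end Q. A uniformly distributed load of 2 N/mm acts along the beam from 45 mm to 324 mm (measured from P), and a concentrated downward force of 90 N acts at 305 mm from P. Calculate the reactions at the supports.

P_x = 0, P_y = 297.5 N, Q_y = 350.5 N

Resultant of the distributed load: 2 × 279 = 558 N at 184.5 mm from P.
Taking moments about P: Q_y·372 − (2·279)·184.5 − 90·305 = 0 → Q_y = 130401/372 = 350.54 ≈ 350.5 N.
ΣF_y = 0: P_y + 350.54 − 2·279 − 90 = 0 → P_y = 297.5 N.
ΣF_x = 0: no horizontal applied forces, so P_x = 0.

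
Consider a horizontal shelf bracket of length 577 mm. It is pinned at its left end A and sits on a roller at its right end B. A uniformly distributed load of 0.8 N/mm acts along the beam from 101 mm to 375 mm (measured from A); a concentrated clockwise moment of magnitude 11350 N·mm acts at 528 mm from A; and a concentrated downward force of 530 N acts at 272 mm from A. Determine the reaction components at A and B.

A_x = 0, A_y = 389.3 N, B_y = 359.9 N

Resultant of the distributed load: 0.8 × 274 = 219.2 N at 238 mm from A.
Moments about A: B_y·577 − (0.8·274)·238 − 11350 − 530·272 = 0 → B_y = 207679.6/577 = 359.93 ≈ 359.9 N.
ΣF_y = 0: A_y + 359.93 − 0.8·274 − 530 = 0 → A_y = 389.3 N.
ΣF_x = 0: no horizontal applied forces, so A_x = 0.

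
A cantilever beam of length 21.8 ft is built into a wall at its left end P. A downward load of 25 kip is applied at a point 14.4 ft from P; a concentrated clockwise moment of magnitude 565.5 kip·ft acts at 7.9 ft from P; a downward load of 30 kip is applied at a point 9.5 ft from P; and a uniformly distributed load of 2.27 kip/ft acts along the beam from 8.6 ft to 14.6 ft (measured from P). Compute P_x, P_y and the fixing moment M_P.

P_x = 0, P_y = 68.62 kip, M_P = 1368 kip·ft

Resultant of the distributed load: 2.27 × 6 = 13.62 kip at 11.6 ft from P.
ΣF_x = 0: P_x = 0.
ΣF_y = 0: P_y − 25 − 30 − 2.27·6 = 0 → P_y = 68.62 kip.
ΣM about P: M_P − 25·14.4 − 565.5 − 30·9.5 − (2.27·6)·11.6 = 0 → M_P = 1368 kip·ft.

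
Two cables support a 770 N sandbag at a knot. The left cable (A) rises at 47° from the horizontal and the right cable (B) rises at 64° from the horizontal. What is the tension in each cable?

T_A = 361.6 N, T_B = 562.5 N

ΣF_x = 0: −T_A·cos47° + T_B·cos64° = 0 → T_B = 1.55576·T_A.
ΣF_y = 0: T_A·sin47° + T_B·sin64° = 770.
Substitute: T_A·(0.731354 + 1.55576·0.898794) = 770 → T_A = 361.56 ≈ 361.6 N.
Then T_B = 1.55576 × 361.56 = 562.5 N.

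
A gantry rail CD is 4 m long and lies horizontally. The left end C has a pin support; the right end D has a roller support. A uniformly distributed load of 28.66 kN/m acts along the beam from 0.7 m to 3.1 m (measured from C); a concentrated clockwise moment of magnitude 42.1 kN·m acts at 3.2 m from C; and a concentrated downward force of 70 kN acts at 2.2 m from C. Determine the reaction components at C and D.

C_x = 0, C_y = 57.09 kN, D_y = 81.70 kN

Resultant of the distributed load: 28.66 × 2.4 = 68.784 kN at 1.9 m from C.
Taking moments about C: D_y·4 − (28.66·2.4)·1.9 − 42.1 − 70·2.2 = 0 → D_y = 326.7896/4 = 81.6974 ≈ 81.70 kN.
ΣF_y = 0: C_y + 81.6974 − 28.66·2.4 − 70 = 0 → C_y = 57.09 kN.
ΣF_x = 0: no horizontal applied forces, so C_x = 0.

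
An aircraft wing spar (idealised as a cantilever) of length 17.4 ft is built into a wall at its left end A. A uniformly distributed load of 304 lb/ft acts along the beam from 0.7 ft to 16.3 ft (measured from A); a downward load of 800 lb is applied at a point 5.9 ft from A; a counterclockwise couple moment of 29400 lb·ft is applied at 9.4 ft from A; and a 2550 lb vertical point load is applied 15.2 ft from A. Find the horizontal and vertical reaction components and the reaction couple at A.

Resultant of the distributed load: 304 × 15.6 = 4742.4 lb at 8.5 ft from A.
ΣF_x = 0: A_x = 0.
ΣF_y = 0: A_y − 304·15.6 − 800 − 2550 = 0 → A_y = 8092 lb.
ΣM about A: M_A − (304·15.6)·8.5 − 800·5.9 + 29400 − 2550·15.2 = 0 → M_A = 54390 lb·ft.

A_x = 0, A_y = 8092 lb, M_A = 54390 lb·ft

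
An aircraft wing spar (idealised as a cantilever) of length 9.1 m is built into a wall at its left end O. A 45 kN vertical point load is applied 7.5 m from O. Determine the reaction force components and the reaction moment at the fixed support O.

O_x = 0, O_y = 45.00 kN, M_O = 337.5 kN·m

ΣF_x = 0: O_x = 0.
ΣF_y = 0: O_y − 45 = 0 → O_y = 45.00 kN.
ΣM about O: M_O − 45·7.5 = 0 → M_O = 337.5 kN·m.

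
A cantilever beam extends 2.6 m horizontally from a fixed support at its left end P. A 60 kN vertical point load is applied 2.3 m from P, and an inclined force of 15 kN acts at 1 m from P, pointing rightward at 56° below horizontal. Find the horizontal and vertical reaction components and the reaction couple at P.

P_x = -8.388 kN, P_y = 72.44 kN, M_P = 150.4 kN·m

ΣF_x = 0: P_x + 15·cos56° = 0 → P_x = -8.388 kN.
ΣF_y = 0: P_y − 60 − 15·sin56° = 0 → P_y = 72.44 kN.
ΣM about P: M_P − 60·2.3 − 15·sin56°·1 = 0 → M_P = 150.4 kN·m.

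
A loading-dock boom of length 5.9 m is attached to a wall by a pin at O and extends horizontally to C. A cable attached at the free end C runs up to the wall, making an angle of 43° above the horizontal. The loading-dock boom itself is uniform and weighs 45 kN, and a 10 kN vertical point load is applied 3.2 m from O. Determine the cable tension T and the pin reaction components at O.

ΣM about O: T·sin43°·5.9 − 45·2.95 − 10·3.2 = 0 → T = 164.75/(5.9·0.681998) = 40.944 ≈ 40.94 kN.
ΣF_x = 0: O_x − T·cos43° = 0 → O_x = 40.944 × 0.731354 = 29.94 kN.
ΣF_y = 0: O_y + T·sin43° − 45 − 10 = 0 → O_y = 55 − 40.944 × 0.681998 = 27.08 kN.

T = 40.94 kN, O_x = 29.94 kN, O_y = 27.08 kN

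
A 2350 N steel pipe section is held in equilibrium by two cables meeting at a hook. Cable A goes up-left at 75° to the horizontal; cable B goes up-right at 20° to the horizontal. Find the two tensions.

ΣF_x = 0: −T_A·cos75° + T_B·cos20° = 0 → T_B = 0.275429·T_A.
ΣF_y = 0: T_A·sin75° + T_B·sin20° = 2350.
Substitute: T_A·(0.965926 + 0.275429·0.34202) = 2350 → T_A = 2216.71 ≈ 2217 N.
Then T_B = 0.275429 × 2216.71 = 610.5 N.

T_A = 2217 N, T_B = 610.5 N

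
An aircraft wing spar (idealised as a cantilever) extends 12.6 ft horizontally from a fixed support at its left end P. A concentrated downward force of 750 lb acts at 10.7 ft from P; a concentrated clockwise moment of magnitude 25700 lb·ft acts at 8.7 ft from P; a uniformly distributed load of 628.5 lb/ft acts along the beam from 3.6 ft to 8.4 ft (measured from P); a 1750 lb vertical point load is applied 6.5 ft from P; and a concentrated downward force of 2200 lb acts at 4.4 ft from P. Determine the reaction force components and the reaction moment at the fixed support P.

Resultant of the distributed load: 628.5 × 4.8 = 3016.8 lb at 6 ft from P.
ΣF_x = 0: P_x = 0.
ΣF_y = 0: P_y − 750 − 628.5·4.8 − 1750 − 2200 = 0 → P_y = 7717 lb.
ΣM about P: M_P − 750·10.7 − 25700 − (628.5·4.8)·6 − 1750·6.5 − 2200·4.4 = 0 → M_P = 72880 lb·ft.

P_x = 0, P_y = 7717 lb, M_P = 72880 lb·ft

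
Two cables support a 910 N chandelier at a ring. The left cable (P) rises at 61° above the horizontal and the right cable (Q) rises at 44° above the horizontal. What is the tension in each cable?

ΣF_x = 0: −T_P·cos61° + T_Q·cos44° = 0 → T_Q = 0.673965·T_P.
ΣF_y = 0: T_P·sin61° + T_Q·sin44° = 910.
Substitute: T_P·(0.87462 + 0.673965·0.694658) = 910 → T_P = 677.691 ≈ 677.7 N.
Then T_Q = 0.673965 × 677.691 = 456.7 N.

T_P = 677.7 N, T_Q = 456.7 N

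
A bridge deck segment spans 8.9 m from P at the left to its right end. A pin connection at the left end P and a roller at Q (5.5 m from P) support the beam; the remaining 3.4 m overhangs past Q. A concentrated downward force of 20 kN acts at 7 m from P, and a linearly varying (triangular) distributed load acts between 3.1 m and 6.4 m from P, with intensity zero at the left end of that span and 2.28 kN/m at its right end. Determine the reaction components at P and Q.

Resultant of the triangular load: ½ × 2.28 × 3.3 = 3.762 kN, acting at 5.3 m from P (one-third of the span from the peak).
Moments about P: Q_y·5.5 − 20·7 − (½·2.28·3.3)·5.3 = 0 → Q_y = 159.9386/5.5 = 29.0797 ≈ 29.08 kN.
ΣF_y = 0: P_y + 29.0797 − 20 − ½·2.28·3.3 = 0 → P_y = -5.318 kN.
ΣF_x = 0: no horizontal applied forces, so P_x = 0.

P_x = 0, P_y = -5.318 kN, Q_y = 29.08 kN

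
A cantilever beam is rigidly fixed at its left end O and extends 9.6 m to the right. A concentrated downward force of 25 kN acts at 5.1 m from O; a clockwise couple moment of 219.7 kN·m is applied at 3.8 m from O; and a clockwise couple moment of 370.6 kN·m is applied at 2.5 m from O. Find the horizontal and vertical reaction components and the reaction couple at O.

ΣF_x = 0: O_x = 0.
ΣF_y = 0: O_y − 25 = 0 → O_y = 25.00 kN.
ΣM about O: M_O − 25·5.1 − 219.7 − 370.6 = 0 → M_O = 717.8 kN·m.

O_x = 0, O_y = 25.00 kN, M_O = 717.8 kN·m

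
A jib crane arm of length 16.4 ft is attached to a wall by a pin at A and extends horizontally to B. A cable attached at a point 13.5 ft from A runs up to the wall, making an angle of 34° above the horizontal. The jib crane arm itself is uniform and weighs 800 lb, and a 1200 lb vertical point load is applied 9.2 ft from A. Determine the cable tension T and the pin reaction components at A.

T = 2331 lb, A_x = 1933 lb, A_y = 696.3 lb

ΣM about A: T·sin34°·13.5 − 800·8.2 − 1200·9.2 = 0 → T = 17600/(13.5·0.559193) = 2331.4 ≈ 2331 lb.
ΣF_x = 0: A_x − T·cos34° = 0 → A_x = 2331.4 × 0.829038 = 1933 lb.
ΣF_y = 0: A_y + T·sin34° − 800 − 1200 = 0 → A_y = 2000 − 2331.4 × 0.559193 = 696.3 lb.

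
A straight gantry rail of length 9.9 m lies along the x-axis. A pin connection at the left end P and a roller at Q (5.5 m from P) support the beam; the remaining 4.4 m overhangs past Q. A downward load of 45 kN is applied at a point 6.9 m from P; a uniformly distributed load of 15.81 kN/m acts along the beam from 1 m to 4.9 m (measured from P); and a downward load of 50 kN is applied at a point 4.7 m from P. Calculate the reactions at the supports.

P_x = 0, P_y = 24.41 kN, Q_y = 132.3 kN

Resultant of the distributed load: 15.81 × 3.9 = 61.659 kN at 2.95 m from P.
Moments about P: Q_y·5.5 − 45·6.9 − (15.81·3.9)·2.95 − 50·4.7 = 0 → Q_y = 727.39405/5.5 = 132.253 ≈ 132.3 kN.
ΣF_y = 0: P_y + 132.253 − 45 − 15.81·3.9 − 50 = 0 → P_y = 24.41 kN.
ΣF_x = 0: no horizontal applied forces, so P_x = 0.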